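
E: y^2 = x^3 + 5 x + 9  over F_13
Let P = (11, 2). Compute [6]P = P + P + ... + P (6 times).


k = 6 = 110_2 (binary, LSB first: 011)
Double-and-add from P = (11, 2):
  bit 0 = 0: acc unchanged = O
  bit 1 = 1: acc = O + (5, 4) = (5, 4)
  bit 2 = 1: acc = (5, 4) + (12, 4) = (9, 9)

6P = (9, 9)


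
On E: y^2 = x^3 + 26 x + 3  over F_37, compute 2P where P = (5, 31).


Doubling: s = (3 x1^2 + a) / (2 y1)
s = (3*5^2 + 26) / (2*31) mod 37 = 7
x3 = s^2 - 2 x1 mod 37 = 7^2 - 2*5 = 2
y3 = s (x1 - x3) - y1 mod 37 = 7 * (5 - 2) - 31 = 27

2P = (2, 27)


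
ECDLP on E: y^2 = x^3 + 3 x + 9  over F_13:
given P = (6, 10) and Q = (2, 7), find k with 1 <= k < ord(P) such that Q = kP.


Enumerate multiples of P until we hit Q = (2, 7):
  1P = (6, 10)
  2P = (2, 7)
Match found at i = 2.

k = 2


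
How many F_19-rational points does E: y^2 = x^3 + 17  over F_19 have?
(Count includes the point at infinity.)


For each x in F_19, count y with y^2 = x^3 + 0 x + 17 mod 19:
  x = 0: RHS = 17, y in [6, 13]  -> 2 point(s)
  x = 2: RHS = 6, y in [5, 14]  -> 2 point(s)
  x = 3: RHS = 6, y in [5, 14]  -> 2 point(s)
  x = 4: RHS = 5, y in [9, 10]  -> 2 point(s)
  x = 5: RHS = 9, y in [3, 16]  -> 2 point(s)
  x = 6: RHS = 5, y in [9, 10]  -> 2 point(s)
  x = 8: RHS = 16, y in [4, 15]  -> 2 point(s)
  x = 9: RHS = 5, y in [9, 10]  -> 2 point(s)
  x = 12: RHS = 16, y in [4, 15]  -> 2 point(s)
  x = 14: RHS = 6, y in [5, 14]  -> 2 point(s)
  x = 16: RHS = 9, y in [3, 16]  -> 2 point(s)
  x = 17: RHS = 9, y in [3, 16]  -> 2 point(s)
  x = 18: RHS = 16, y in [4, 15]  -> 2 point(s)
Affine points: 26. Add the point at infinity: total = 27.

#E(F_19) = 27


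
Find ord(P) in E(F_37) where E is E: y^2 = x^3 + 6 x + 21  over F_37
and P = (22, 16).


Compute successive multiples of P until we hit O:
  1P = (22, 16)
  2P = (2, 35)
  3P = (9, 29)
  4P = (7, 6)
  5P = (29, 4)
  6P = (35, 1)
  7P = (33, 28)
  8P = (26, 20)
  ... (continuing to 46P)
  46P = O

ord(P) = 46


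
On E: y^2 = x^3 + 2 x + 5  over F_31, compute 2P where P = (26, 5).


Doubling: s = (3 x1^2 + a) / (2 y1)
s = (3*26^2 + 2) / (2*5) mod 31 = 17
x3 = s^2 - 2 x1 mod 31 = 17^2 - 2*26 = 20
y3 = s (x1 - x3) - y1 mod 31 = 17 * (26 - 20) - 5 = 4

2P = (20, 4)


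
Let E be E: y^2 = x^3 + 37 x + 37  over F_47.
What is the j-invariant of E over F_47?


Delta = -16(4 a^3 + 27 b^2) mod 47 = 26
-1728 * (4 a)^3 = -1728 * (4*37)^3 mod 47 = 13
j = 13 * 26^(-1) mod 47 = 24

j = 24 (mod 47)


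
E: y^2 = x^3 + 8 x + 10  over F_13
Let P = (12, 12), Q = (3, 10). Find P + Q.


P != Q, so use the chord formula.
s = (y2 - y1) / (x2 - x1) = (11) / (4) mod 13 = 6
x3 = s^2 - x1 - x2 mod 13 = 6^2 - 12 - 3 = 8
y3 = s (x1 - x3) - y1 mod 13 = 6 * (12 - 8) - 12 = 12

P + Q = (8, 12)


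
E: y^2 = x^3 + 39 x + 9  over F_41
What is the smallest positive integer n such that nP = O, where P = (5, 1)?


Compute successive multiples of P until we hit O:
  1P = (5, 1)
  2P = (0, 38)
  3P = (35, 16)
  4P = (32, 6)
  5P = (24, 38)
  6P = (10, 13)
  7P = (17, 3)
  8P = (27, 9)
  ... (continuing to 39P)
  39P = O

ord(P) = 39


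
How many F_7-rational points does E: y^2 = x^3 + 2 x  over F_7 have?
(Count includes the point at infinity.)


For each x in F_7, count y with y^2 = x^3 + 2 x + 0 mod 7:
  x = 0: RHS = 0, y in [0]  -> 1 point(s)
  x = 4: RHS = 2, y in [3, 4]  -> 2 point(s)
  x = 5: RHS = 2, y in [3, 4]  -> 2 point(s)
  x = 6: RHS = 4, y in [2, 5]  -> 2 point(s)
Affine points: 7. Add the point at infinity: total = 8.

#E(F_7) = 8


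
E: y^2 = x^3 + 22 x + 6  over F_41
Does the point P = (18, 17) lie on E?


Check whether y^2 = x^3 + 22 x + 6 (mod 41) for (x, y) = (18, 17).
LHS: y^2 = 17^2 mod 41 = 2
RHS: x^3 + 22 x + 6 = 18^3 + 22*18 + 6 mod 41 = 2
LHS = RHS

Yes, on the curve


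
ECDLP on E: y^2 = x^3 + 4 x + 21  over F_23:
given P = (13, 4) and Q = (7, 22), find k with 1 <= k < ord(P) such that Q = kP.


Enumerate multiples of P until we hit Q = (7, 22):
  1P = (13, 4)
  2P = (15, 12)
  3P = (11, 4)
  4P = (22, 19)
  5P = (1, 16)
  6P = (10, 16)
  7P = (16, 8)
  8P = (6, 13)
  9P = (8, 6)
  10P = (4, 20)
  11P = (12, 7)
  12P = (7, 1)
  13P = (9, 21)
  14P = (9, 2)
  15P = (7, 22)
Match found at i = 15.

k = 15


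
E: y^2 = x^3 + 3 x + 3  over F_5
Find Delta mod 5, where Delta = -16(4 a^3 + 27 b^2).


4 a^3 + 27 b^2 = 4*3^3 + 27*3^2 = 108 + 243 = 351
Delta = -16 * (351) = -5616
Delta mod 5 = 4

Delta = 4 (mod 5)


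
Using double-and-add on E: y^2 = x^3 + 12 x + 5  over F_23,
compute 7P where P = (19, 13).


k = 7 = 111_2 (binary, LSB first: 111)
Double-and-add from P = (19, 13):
  bit 0 = 1: acc = O + (19, 13) = (19, 13)
  bit 1 = 1: acc = (19, 13) + (17, 4) = (13, 14)
  bit 2 = 1: acc = (13, 14) + (7, 8) = (4, 18)

7P = (4, 18)


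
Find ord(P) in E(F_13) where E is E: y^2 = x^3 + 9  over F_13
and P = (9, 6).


Compute successive multiples of P until we hit O:
  1P = (9, 6)
  2P = (11, 12)
  3P = (2, 2)
  4P = (1, 6)
  5P = (3, 7)
  6P = (5, 2)
  7P = (0, 3)
  8P = (7, 12)
  ... (continuing to 21P)
  21P = O

ord(P) = 21


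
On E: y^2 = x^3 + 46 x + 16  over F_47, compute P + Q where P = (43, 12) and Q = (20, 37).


P != Q, so use the chord formula.
s = (y2 - y1) / (x2 - x1) = (25) / (24) mod 47 = 3
x3 = s^2 - x1 - x2 mod 47 = 3^2 - 43 - 20 = 40
y3 = s (x1 - x3) - y1 mod 47 = 3 * (43 - 40) - 12 = 44

P + Q = (40, 44)


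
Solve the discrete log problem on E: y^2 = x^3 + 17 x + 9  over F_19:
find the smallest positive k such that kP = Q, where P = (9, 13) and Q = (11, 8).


Enumerate multiples of P until we hit Q = (11, 8):
  1P = (9, 13)
  2P = (6, 17)
  3P = (10, 1)
  4P = (11, 11)
  5P = (0, 16)
  6P = (8, 12)
  7P = (3, 12)
  8P = (16, 8)
  9P = (17, 9)
  10P = (17, 10)
  11P = (16, 11)
  12P = (3, 7)
  13P = (8, 7)
  14P = (0, 3)
  15P = (11, 8)
Match found at i = 15.

k = 15


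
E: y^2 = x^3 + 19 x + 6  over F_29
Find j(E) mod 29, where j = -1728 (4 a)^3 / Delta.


Delta = -16(4 a^3 + 27 b^2) mod 29 = 18
-1728 * (4 a)^3 = -1728 * (4*19)^3 mod 29 = 7
j = 7 * 18^(-1) mod 29 = 2

j = 2 (mod 29)


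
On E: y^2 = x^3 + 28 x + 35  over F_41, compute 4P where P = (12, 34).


k = 4 = 100_2 (binary, LSB first: 001)
Double-and-add from P = (12, 34):
  bit 0 = 0: acc unchanged = O
  bit 1 = 0: acc unchanged = O
  bit 2 = 1: acc = O + (9, 14) = (9, 14)

4P = (9, 14)


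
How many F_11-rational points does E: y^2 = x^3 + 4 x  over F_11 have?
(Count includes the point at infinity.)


For each x in F_11, count y with y^2 = x^3 + 4 x + 0 mod 11:
  x = 0: RHS = 0, y in [0]  -> 1 point(s)
  x = 1: RHS = 5, y in [4, 7]  -> 2 point(s)
  x = 2: RHS = 5, y in [4, 7]  -> 2 point(s)
  x = 4: RHS = 3, y in [5, 6]  -> 2 point(s)
  x = 6: RHS = 9, y in [3, 8]  -> 2 point(s)
  x = 8: RHS = 5, y in [4, 7]  -> 2 point(s)
Affine points: 11. Add the point at infinity: total = 12.

#E(F_11) = 12


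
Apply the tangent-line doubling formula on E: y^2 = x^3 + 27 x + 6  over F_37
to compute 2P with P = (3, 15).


Doubling: s = (3 x1^2 + a) / (2 y1)
s = (3*3^2 + 27) / (2*15) mod 37 = 24
x3 = s^2 - 2 x1 mod 37 = 24^2 - 2*3 = 15
y3 = s (x1 - x3) - y1 mod 37 = 24 * (3 - 15) - 15 = 30

2P = (15, 30)


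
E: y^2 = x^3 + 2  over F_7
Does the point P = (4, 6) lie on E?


Check whether y^2 = x^3 + 0 x + 2 (mod 7) for (x, y) = (4, 6).
LHS: y^2 = 6^2 mod 7 = 1
RHS: x^3 + 0 x + 2 = 4^3 + 0*4 + 2 mod 7 = 3
LHS != RHS

No, not on the curve


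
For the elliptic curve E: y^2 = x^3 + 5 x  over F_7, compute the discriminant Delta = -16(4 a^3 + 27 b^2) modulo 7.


4 a^3 + 27 b^2 = 4*5^3 + 27*0^2 = 500 + 0 = 500
Delta = -16 * (500) = -8000
Delta mod 7 = 1

Delta = 1 (mod 7)


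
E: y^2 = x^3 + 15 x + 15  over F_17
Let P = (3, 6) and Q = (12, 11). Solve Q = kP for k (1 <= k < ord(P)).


Enumerate multiples of P until we hit Q = (12, 11):
  1P = (3, 6)
  2P = (2, 6)
  3P = (12, 11)
Match found at i = 3.

k = 3


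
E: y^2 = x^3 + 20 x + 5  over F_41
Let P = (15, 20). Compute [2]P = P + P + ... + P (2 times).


k = 2 = 10_2 (binary, LSB first: 01)
Double-and-add from P = (15, 20):
  bit 0 = 0: acc unchanged = O
  bit 1 = 1: acc = O + (15, 21) = (15, 21)

2P = (15, 21)


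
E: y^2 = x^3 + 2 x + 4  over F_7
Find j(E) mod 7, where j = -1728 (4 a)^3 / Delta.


Delta = -16(4 a^3 + 27 b^2) mod 7 = 3
-1728 * (4 a)^3 = -1728 * (4*2)^3 mod 7 = 1
j = 1 * 3^(-1) mod 7 = 5

j = 5 (mod 7)


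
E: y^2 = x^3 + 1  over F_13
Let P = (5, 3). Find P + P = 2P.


Doubling: s = (3 x1^2 + a) / (2 y1)
s = (3*5^2 + 0) / (2*3) mod 13 = 6
x3 = s^2 - 2 x1 mod 13 = 6^2 - 2*5 = 0
y3 = s (x1 - x3) - y1 mod 13 = 6 * (5 - 0) - 3 = 1

2P = (0, 1)


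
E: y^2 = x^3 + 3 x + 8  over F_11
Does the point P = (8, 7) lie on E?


Check whether y^2 = x^3 + 3 x + 8 (mod 11) for (x, y) = (8, 7).
LHS: y^2 = 7^2 mod 11 = 5
RHS: x^3 + 3 x + 8 = 8^3 + 3*8 + 8 mod 11 = 5
LHS = RHS

Yes, on the curve


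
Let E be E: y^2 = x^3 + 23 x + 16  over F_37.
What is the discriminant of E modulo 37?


4 a^3 + 27 b^2 = 4*23^3 + 27*16^2 = 48668 + 6912 = 55580
Delta = -16 * (55580) = -889280
Delta mod 37 = 15

Delta = 15 (mod 37)


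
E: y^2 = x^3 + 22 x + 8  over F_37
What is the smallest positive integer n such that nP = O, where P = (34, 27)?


Compute successive multiples of P until we hit O:
  1P = (34, 27)
  2P = (33, 2)
  3P = (3, 8)
  4P = (9, 11)
  5P = (4, 7)
  6P = (20, 7)
  7P = (16, 4)
  8P = (31, 20)
  ... (continuing to 46P)
  46P = O

ord(P) = 46


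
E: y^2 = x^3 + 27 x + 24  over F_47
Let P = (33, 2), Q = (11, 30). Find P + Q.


P != Q, so use the chord formula.
s = (y2 - y1) / (x2 - x1) = (28) / (25) mod 47 = 3
x3 = s^2 - x1 - x2 mod 47 = 3^2 - 33 - 11 = 12
y3 = s (x1 - x3) - y1 mod 47 = 3 * (33 - 12) - 2 = 14

P + Q = (12, 14)


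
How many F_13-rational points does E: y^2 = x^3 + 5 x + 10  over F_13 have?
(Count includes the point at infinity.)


For each x in F_13, count y with y^2 = x^3 + 5 x + 10 mod 13:
  x = 0: RHS = 10, y in [6, 7]  -> 2 point(s)
  x = 1: RHS = 3, y in [4, 9]  -> 2 point(s)
  x = 3: RHS = 0, y in [0]  -> 1 point(s)
  x = 4: RHS = 3, y in [4, 9]  -> 2 point(s)
  x = 5: RHS = 4, y in [2, 11]  -> 2 point(s)
  x = 6: RHS = 9, y in [3, 10]  -> 2 point(s)
  x = 8: RHS = 3, y in [4, 9]  -> 2 point(s)
  x = 9: RHS = 4, y in [2, 11]  -> 2 point(s)
  x = 12: RHS = 4, y in [2, 11]  -> 2 point(s)
Affine points: 17. Add the point at infinity: total = 18.

#E(F_13) = 18


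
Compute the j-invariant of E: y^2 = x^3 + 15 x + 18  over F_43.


Delta = -16(4 a^3 + 27 b^2) mod 43 = 29
-1728 * (4 a)^3 = -1728 * (4*15)^3 mod 43 = 41
j = 41 * 29^(-1) mod 43 = 37

j = 37 (mod 43)


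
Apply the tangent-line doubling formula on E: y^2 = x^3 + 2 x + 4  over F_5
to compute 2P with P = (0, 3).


Doubling: s = (3 x1^2 + a) / (2 y1)
s = (3*0^2 + 2) / (2*3) mod 5 = 2
x3 = s^2 - 2 x1 mod 5 = 2^2 - 2*0 = 4
y3 = s (x1 - x3) - y1 mod 5 = 2 * (0 - 4) - 3 = 4

2P = (4, 4)


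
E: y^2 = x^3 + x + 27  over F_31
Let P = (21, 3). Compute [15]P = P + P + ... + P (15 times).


k = 15 = 1111_2 (binary, LSB first: 1111)
Double-and-add from P = (21, 3):
  bit 0 = 1: acc = O + (21, 3) = (21, 3)
  bit 1 = 1: acc = (21, 3) + (30, 26) = (16, 27)
  bit 2 = 1: acc = (16, 27) + (22, 8) = (28, 11)
  bit 3 = 1: acc = (28, 11) + (20, 7) = (22, 23)

15P = (22, 23)


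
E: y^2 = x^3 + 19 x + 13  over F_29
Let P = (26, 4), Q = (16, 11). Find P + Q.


P != Q, so use the chord formula.
s = (y2 - y1) / (x2 - x1) = (7) / (19) mod 29 = 8
x3 = s^2 - x1 - x2 mod 29 = 8^2 - 26 - 16 = 22
y3 = s (x1 - x3) - y1 mod 29 = 8 * (26 - 22) - 4 = 28

P + Q = (22, 28)


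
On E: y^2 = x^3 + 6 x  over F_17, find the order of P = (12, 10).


Compute successive multiples of P until we hit O:
  1P = (12, 10)
  2P = (8, 13)
  3P = (5, 6)
  4P = (9, 16)
  5P = (0, 0)
  6P = (9, 1)
  7P = (5, 11)
  8P = (8, 4)
  ... (continuing to 10P)
  10P = O

ord(P) = 10


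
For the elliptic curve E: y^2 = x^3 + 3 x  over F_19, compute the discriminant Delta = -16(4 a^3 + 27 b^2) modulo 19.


4 a^3 + 27 b^2 = 4*3^3 + 27*0^2 = 108 + 0 = 108
Delta = -16 * (108) = -1728
Delta mod 19 = 1

Delta = 1 (mod 19)


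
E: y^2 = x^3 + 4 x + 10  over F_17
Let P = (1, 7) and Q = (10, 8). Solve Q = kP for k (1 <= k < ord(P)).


Enumerate multiples of P until we hit Q = (10, 8):
  1P = (1, 7)
  2P = (11, 5)
  3P = (3, 7)
  4P = (13, 10)
  5P = (2, 14)
  6P = (12, 1)
  7P = (5, 6)
  8P = (10, 8)
Match found at i = 8.

k = 8


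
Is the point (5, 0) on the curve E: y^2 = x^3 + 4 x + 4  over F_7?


Check whether y^2 = x^3 + 4 x + 4 (mod 7) for (x, y) = (5, 0).
LHS: y^2 = 0^2 mod 7 = 0
RHS: x^3 + 4 x + 4 = 5^3 + 4*5 + 4 mod 7 = 2
LHS != RHS

No, not on the curve


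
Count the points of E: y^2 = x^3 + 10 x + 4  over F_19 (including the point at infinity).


For each x in F_19, count y with y^2 = x^3 + 10 x + 4 mod 19:
  x = 0: RHS = 4, y in [2, 17]  -> 2 point(s)
  x = 3: RHS = 4, y in [2, 17]  -> 2 point(s)
  x = 8: RHS = 7, y in [8, 11]  -> 2 point(s)
  x = 9: RHS = 6, y in [5, 14]  -> 2 point(s)
  x = 11: RHS = 1, y in [1, 18]  -> 2 point(s)
  x = 12: RHS = 9, y in [3, 16]  -> 2 point(s)
  x = 14: RHS = 0, y in [0]  -> 1 point(s)
  x = 16: RHS = 4, y in [2, 17]  -> 2 point(s)
Affine points: 15. Add the point at infinity: total = 16.

#E(F_19) = 16


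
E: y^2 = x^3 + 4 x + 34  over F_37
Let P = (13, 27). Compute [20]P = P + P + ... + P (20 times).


k = 20 = 10100_2 (binary, LSB first: 00101)
Double-and-add from P = (13, 27):
  bit 0 = 0: acc unchanged = O
  bit 1 = 0: acc unchanged = O
  bit 2 = 1: acc = O + (20, 14) = (20, 14)
  bit 3 = 0: acc unchanged = (20, 14)
  bit 4 = 1: acc = (20, 14) + (11, 15) = (22, 15)

20P = (22, 15)


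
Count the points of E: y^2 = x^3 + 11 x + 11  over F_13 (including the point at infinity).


For each x in F_13, count y with y^2 = x^3 + 11 x + 11 mod 13:
  x = 1: RHS = 10, y in [6, 7]  -> 2 point(s)
  x = 5: RHS = 9, y in [3, 10]  -> 2 point(s)
  x = 8: RHS = 0, y in [0]  -> 1 point(s)
  x = 10: RHS = 3, y in [4, 9]  -> 2 point(s)
  x = 12: RHS = 12, y in [5, 8]  -> 2 point(s)
Affine points: 9. Add the point at infinity: total = 10.

#E(F_13) = 10


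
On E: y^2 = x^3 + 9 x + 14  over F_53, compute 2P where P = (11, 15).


Doubling: s = (3 x1^2 + a) / (2 y1)
s = (3*11^2 + 9) / (2*15) mod 53 = 23
x3 = s^2 - 2 x1 mod 53 = 23^2 - 2*11 = 30
y3 = s (x1 - x3) - y1 mod 53 = 23 * (11 - 30) - 15 = 25

2P = (30, 25)


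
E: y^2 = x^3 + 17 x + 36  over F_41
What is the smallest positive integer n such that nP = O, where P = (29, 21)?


Compute successive multiples of P until we hit O:
  1P = (29, 21)
  2P = (28, 18)
  3P = (34, 5)
  4P = (3, 27)
  5P = (19, 24)
  6P = (14, 36)
  7P = (40, 31)
  8P = (4, 39)
  ... (continuing to 18P)
  18P = O

ord(P) = 18


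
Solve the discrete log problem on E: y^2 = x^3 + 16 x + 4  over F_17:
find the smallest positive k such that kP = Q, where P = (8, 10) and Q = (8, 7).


Enumerate multiples of P until we hit Q = (8, 7):
  1P = (8, 10)
  2P = (16, 2)
  3P = (11, 10)
  4P = (15, 7)
  5P = (15, 10)
  6P = (11, 7)
  7P = (16, 15)
  8P = (8, 7)
Match found at i = 8.

k = 8


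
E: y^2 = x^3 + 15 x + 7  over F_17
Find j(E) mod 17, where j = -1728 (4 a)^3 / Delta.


Delta = -16(4 a^3 + 27 b^2) mod 17 = 16
-1728 * (4 a)^3 = -1728 * (4*15)^3 mod 17 = 5
j = 5 * 16^(-1) mod 17 = 12

j = 12 (mod 17)


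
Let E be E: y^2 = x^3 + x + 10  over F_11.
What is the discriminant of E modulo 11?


4 a^3 + 27 b^2 = 4*1^3 + 27*10^2 = 4 + 2700 = 2704
Delta = -16 * (2704) = -43264
Delta mod 11 = 10

Delta = 10 (mod 11)


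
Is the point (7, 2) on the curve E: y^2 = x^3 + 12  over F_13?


Check whether y^2 = x^3 + 0 x + 12 (mod 13) for (x, y) = (7, 2).
LHS: y^2 = 2^2 mod 13 = 4
RHS: x^3 + 0 x + 12 = 7^3 + 0*7 + 12 mod 13 = 4
LHS = RHS

Yes, on the curve


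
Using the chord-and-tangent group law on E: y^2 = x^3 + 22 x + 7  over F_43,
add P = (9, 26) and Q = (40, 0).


P != Q, so use the chord formula.
s = (y2 - y1) / (x2 - x1) = (17) / (31) mod 43 = 38
x3 = s^2 - x1 - x2 mod 43 = 38^2 - 9 - 40 = 19
y3 = s (x1 - x3) - y1 mod 43 = 38 * (9 - 19) - 26 = 24

P + Q = (19, 24)


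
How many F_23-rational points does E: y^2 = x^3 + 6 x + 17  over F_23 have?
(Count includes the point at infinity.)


For each x in F_23, count y with y^2 = x^3 + 6 x + 17 mod 23:
  x = 1: RHS = 1, y in [1, 22]  -> 2 point(s)
  x = 3: RHS = 16, y in [4, 19]  -> 2 point(s)
  x = 4: RHS = 13, y in [6, 17]  -> 2 point(s)
  x = 6: RHS = 16, y in [4, 19]  -> 2 point(s)
  x = 8: RHS = 2, y in [5, 18]  -> 2 point(s)
  x = 9: RHS = 18, y in [8, 15]  -> 2 point(s)
  x = 12: RHS = 0, y in [0]  -> 1 point(s)
  x = 14: RHS = 16, y in [4, 19]  -> 2 point(s)
  x = 15: RHS = 9, y in [3, 20]  -> 2 point(s)
  x = 16: RHS = 0, y in [0]  -> 1 point(s)
  x = 17: RHS = 18, y in [8, 15]  -> 2 point(s)
  x = 18: RHS = 0, y in [0]  -> 1 point(s)
  x = 20: RHS = 18, y in [8, 15]  -> 2 point(s)
Affine points: 23. Add the point at infinity: total = 24.

#E(F_23) = 24


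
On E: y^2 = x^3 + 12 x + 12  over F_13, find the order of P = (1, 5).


Compute successive multiples of P until we hit O:
  1P = (1, 5)
  2P = (10, 1)
  3P = (3, 6)
  4P = (6, 12)
  5P = (9, 2)
  6P = (7, 7)
  7P = (8, 10)
  8P = (0, 5)
  ... (continuing to 19P)
  19P = O

ord(P) = 19


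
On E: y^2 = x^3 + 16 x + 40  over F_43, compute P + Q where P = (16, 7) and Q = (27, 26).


P != Q, so use the chord formula.
s = (y2 - y1) / (x2 - x1) = (19) / (11) mod 43 = 33
x3 = s^2 - x1 - x2 mod 43 = 33^2 - 16 - 27 = 14
y3 = s (x1 - x3) - y1 mod 43 = 33 * (16 - 14) - 7 = 16

P + Q = (14, 16)


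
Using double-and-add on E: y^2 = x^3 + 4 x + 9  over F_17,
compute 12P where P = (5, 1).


k = 12 = 1100_2 (binary, LSB first: 0011)
Double-and-add from P = (5, 1):
  bit 0 = 0: acc unchanged = O
  bit 1 = 0: acc unchanged = O
  bit 2 = 1: acc = O + (4, 15) = (4, 15)
  bit 3 = 1: acc = (4, 15) + (8, 3) = (14, 15)

12P = (14, 15)


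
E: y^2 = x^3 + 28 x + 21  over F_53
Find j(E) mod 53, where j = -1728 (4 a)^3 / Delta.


Delta = -16(4 a^3 + 27 b^2) mod 53 = 19
-1728 * (4 a)^3 = -1728 * (4*28)^3 mod 53 = 31
j = 31 * 19^(-1) mod 53 = 10

j = 10 (mod 53)


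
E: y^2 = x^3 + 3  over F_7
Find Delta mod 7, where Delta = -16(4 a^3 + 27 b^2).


4 a^3 + 27 b^2 = 4*0^3 + 27*3^2 = 0 + 243 = 243
Delta = -16 * (243) = -3888
Delta mod 7 = 4

Delta = 4 (mod 7)


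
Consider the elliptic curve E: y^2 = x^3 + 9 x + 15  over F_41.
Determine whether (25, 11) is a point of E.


Check whether y^2 = x^3 + 9 x + 15 (mod 41) for (x, y) = (25, 11).
LHS: y^2 = 11^2 mod 41 = 39
RHS: x^3 + 9 x + 15 = 25^3 + 9*25 + 15 mod 41 = 39
LHS = RHS

Yes, on the curve


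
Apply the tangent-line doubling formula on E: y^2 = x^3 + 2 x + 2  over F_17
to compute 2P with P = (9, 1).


Doubling: s = (3 x1^2 + a) / (2 y1)
s = (3*9^2 + 2) / (2*1) mod 17 = 12
x3 = s^2 - 2 x1 mod 17 = 12^2 - 2*9 = 7
y3 = s (x1 - x3) - y1 mod 17 = 12 * (9 - 7) - 1 = 6

2P = (7, 6)


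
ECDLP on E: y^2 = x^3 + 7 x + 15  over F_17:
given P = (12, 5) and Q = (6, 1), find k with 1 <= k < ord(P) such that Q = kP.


Enumerate multiples of P until we hit Q = (6, 1):
  1P = (12, 5)
  2P = (14, 16)
  3P = (0, 10)
  4P = (6, 1)
Match found at i = 4.

k = 4


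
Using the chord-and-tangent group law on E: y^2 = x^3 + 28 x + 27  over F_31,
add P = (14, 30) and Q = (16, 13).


P != Q, so use the chord formula.
s = (y2 - y1) / (x2 - x1) = (14) / (2) mod 31 = 7
x3 = s^2 - x1 - x2 mod 31 = 7^2 - 14 - 16 = 19
y3 = s (x1 - x3) - y1 mod 31 = 7 * (14 - 19) - 30 = 28

P + Q = (19, 28)


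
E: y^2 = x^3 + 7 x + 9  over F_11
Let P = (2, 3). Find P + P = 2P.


Doubling: s = (3 x1^2 + a) / (2 y1)
s = (3*2^2 + 7) / (2*3) mod 11 = 5
x3 = s^2 - 2 x1 mod 11 = 5^2 - 2*2 = 10
y3 = s (x1 - x3) - y1 mod 11 = 5 * (2 - 10) - 3 = 1

2P = (10, 1)


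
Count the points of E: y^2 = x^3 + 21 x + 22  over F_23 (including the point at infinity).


For each x in F_23, count y with y^2 = x^3 + 21 x + 22 mod 23:
  x = 2: RHS = 3, y in [7, 16]  -> 2 point(s)
  x = 4: RHS = 9, y in [3, 20]  -> 2 point(s)
  x = 7: RHS = 6, y in [11, 12]  -> 2 point(s)
  x = 8: RHS = 12, y in [9, 14]  -> 2 point(s)
  x = 10: RHS = 13, y in [6, 17]  -> 2 point(s)
  x = 12: RHS = 1, y in [1, 22]  -> 2 point(s)
  x = 13: RHS = 8, y in [10, 13]  -> 2 point(s)
  x = 14: RHS = 1, y in [1, 22]  -> 2 point(s)
  x = 15: RHS = 9, y in [3, 20]  -> 2 point(s)
  x = 17: RHS = 2, y in [5, 18]  -> 2 point(s)
  x = 19: RHS = 12, y in [9, 14]  -> 2 point(s)
  x = 20: RHS = 1, y in [1, 22]  -> 2 point(s)
  x = 21: RHS = 18, y in [8, 15]  -> 2 point(s)
  x = 22: RHS = 0, y in [0]  -> 1 point(s)
Affine points: 27. Add the point at infinity: total = 28.

#E(F_23) = 28


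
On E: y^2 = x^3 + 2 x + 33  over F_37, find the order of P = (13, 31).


Compute successive multiples of P until we hit O:
  1P = (13, 31)
  2P = (0, 25)
  3P = (31, 29)
  4P = (9, 22)
  5P = (27, 30)
  6P = (24, 20)
  7P = (1, 31)
  8P = (23, 6)
  ... (continuing to 21P)
  21P = O

ord(P) = 21


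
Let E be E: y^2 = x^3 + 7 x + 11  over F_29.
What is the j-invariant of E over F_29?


Delta = -16(4 a^3 + 27 b^2) mod 29 = 16
-1728 * (4 a)^3 = -1728 * (4*7)^3 mod 29 = 17
j = 17 * 16^(-1) mod 29 = 21

j = 21 (mod 29)


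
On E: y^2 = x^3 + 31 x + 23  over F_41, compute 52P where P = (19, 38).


k = 52 = 110100_2 (binary, LSB first: 001011)
Double-and-add from P = (19, 38):
  bit 0 = 0: acc unchanged = O
  bit 1 = 0: acc unchanged = O
  bit 2 = 1: acc = O + (7, 38) = (7, 38)
  bit 3 = 0: acc unchanged = (7, 38)
  bit 4 = 1: acc = (7, 38) + (16, 33) = (34, 18)
  bit 5 = 1: acc = (34, 18) + (8, 39) = (19, 3)

52P = (19, 3)


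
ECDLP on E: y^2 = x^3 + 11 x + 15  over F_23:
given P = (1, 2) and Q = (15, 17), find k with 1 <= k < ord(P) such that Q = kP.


Enumerate multiples of P until we hit Q = (15, 17):
  1P = (1, 2)
  2P = (16, 3)
  3P = (15, 17)
Match found at i = 3.

k = 3


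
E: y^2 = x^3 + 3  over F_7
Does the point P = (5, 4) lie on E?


Check whether y^2 = x^3 + 0 x + 3 (mod 7) for (x, y) = (5, 4).
LHS: y^2 = 4^2 mod 7 = 2
RHS: x^3 + 0 x + 3 = 5^3 + 0*5 + 3 mod 7 = 2
LHS = RHS

Yes, on the curve


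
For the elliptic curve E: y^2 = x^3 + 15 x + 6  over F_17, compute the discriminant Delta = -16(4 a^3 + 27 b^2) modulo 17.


4 a^3 + 27 b^2 = 4*15^3 + 27*6^2 = 13500 + 972 = 14472
Delta = -16 * (14472) = -231552
Delta mod 17 = 5

Delta = 5 (mod 17)


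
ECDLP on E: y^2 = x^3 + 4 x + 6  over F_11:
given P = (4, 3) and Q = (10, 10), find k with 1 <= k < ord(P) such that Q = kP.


Enumerate multiples of P until we hit Q = (10, 10):
  1P = (4, 3)
  2P = (6, 9)
  3P = (10, 1)
  4P = (2, 0)
  5P = (10, 10)
Match found at i = 5.

k = 5


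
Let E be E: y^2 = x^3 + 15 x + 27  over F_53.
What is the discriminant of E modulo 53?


4 a^3 + 27 b^2 = 4*15^3 + 27*27^2 = 13500 + 19683 = 33183
Delta = -16 * (33183) = -530928
Delta mod 53 = 26

Delta = 26 (mod 53)


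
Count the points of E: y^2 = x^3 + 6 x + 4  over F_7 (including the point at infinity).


For each x in F_7, count y with y^2 = x^3 + 6 x + 4 mod 7:
  x = 0: RHS = 4, y in [2, 5]  -> 2 point(s)
  x = 1: RHS = 4, y in [2, 5]  -> 2 point(s)
  x = 3: RHS = 0, y in [0]  -> 1 point(s)
  x = 4: RHS = 1, y in [1, 6]  -> 2 point(s)
  x = 6: RHS = 4, y in [2, 5]  -> 2 point(s)
Affine points: 9. Add the point at infinity: total = 10.

#E(F_7) = 10


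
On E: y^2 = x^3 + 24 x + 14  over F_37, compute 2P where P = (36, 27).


Doubling: s = (3 x1^2 + a) / (2 y1)
s = (3*36^2 + 24) / (2*27) mod 37 = 19
x3 = s^2 - 2 x1 mod 37 = 19^2 - 2*36 = 30
y3 = s (x1 - x3) - y1 mod 37 = 19 * (36 - 30) - 27 = 13

2P = (30, 13)


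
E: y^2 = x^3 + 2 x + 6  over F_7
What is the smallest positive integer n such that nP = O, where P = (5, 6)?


Compute successive multiples of P until we hit O:
  1P = (5, 6)
  2P = (4, 1)
  3P = (2, 2)
  4P = (1, 4)
  5P = (3, 2)
  6P = (3, 5)
  7P = (1, 3)
  8P = (2, 5)
  ... (continuing to 11P)
  11P = O

ord(P) = 11


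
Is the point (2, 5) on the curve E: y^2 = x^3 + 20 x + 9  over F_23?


Check whether y^2 = x^3 + 20 x + 9 (mod 23) for (x, y) = (2, 5).
LHS: y^2 = 5^2 mod 23 = 2
RHS: x^3 + 20 x + 9 = 2^3 + 20*2 + 9 mod 23 = 11
LHS != RHS

No, not on the curve


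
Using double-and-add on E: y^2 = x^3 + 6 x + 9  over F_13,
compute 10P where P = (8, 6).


k = 10 = 1010_2 (binary, LSB first: 0101)
Double-and-add from P = (8, 6):
  bit 0 = 0: acc unchanged = O
  bit 1 = 1: acc = O + (6, 1) = (6, 1)
  bit 2 = 0: acc unchanged = (6, 1)
  bit 3 = 1: acc = (6, 1) + (1, 9) = (7, 11)

10P = (7, 11)


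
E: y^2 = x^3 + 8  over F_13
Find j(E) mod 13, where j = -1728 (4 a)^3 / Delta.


Delta = -16(4 a^3 + 27 b^2) mod 13 = 3
-1728 * (4 a)^3 = -1728 * (4*0)^3 mod 13 = 0
j = 0 * 3^(-1) mod 13 = 0

j = 0 (mod 13)


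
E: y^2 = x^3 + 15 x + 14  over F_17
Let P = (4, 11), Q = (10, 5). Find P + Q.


P != Q, so use the chord formula.
s = (y2 - y1) / (x2 - x1) = (11) / (6) mod 17 = 16
x3 = s^2 - x1 - x2 mod 17 = 16^2 - 4 - 10 = 4
y3 = s (x1 - x3) - y1 mod 17 = 16 * (4 - 4) - 11 = 6

P + Q = (4, 6)


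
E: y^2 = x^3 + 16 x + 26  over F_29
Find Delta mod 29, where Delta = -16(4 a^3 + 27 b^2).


4 a^3 + 27 b^2 = 4*16^3 + 27*26^2 = 16384 + 18252 = 34636
Delta = -16 * (34636) = -554176
Delta mod 29 = 14

Delta = 14 (mod 29)


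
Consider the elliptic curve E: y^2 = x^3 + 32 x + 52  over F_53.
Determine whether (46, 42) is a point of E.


Check whether y^2 = x^3 + 32 x + 52 (mod 53) for (x, y) = (46, 42).
LHS: y^2 = 42^2 mod 53 = 15
RHS: x^3 + 32 x + 52 = 46^3 + 32*46 + 52 mod 53 = 15
LHS = RHS

Yes, on the curve


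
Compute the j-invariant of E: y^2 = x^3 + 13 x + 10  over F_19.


Delta = -16(4 a^3 + 27 b^2) mod 19 = 17
-1728 * (4 a)^3 = -1728 * (4*13)^3 mod 19 = 8
j = 8 * 17^(-1) mod 19 = 15

j = 15 (mod 19)


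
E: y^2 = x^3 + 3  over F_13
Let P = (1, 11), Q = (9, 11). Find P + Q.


P != Q, so use the chord formula.
s = (y2 - y1) / (x2 - x1) = (0) / (8) mod 13 = 0
x3 = s^2 - x1 - x2 mod 13 = 0^2 - 1 - 9 = 3
y3 = s (x1 - x3) - y1 mod 13 = 0 * (1 - 3) - 11 = 2

P + Q = (3, 2)


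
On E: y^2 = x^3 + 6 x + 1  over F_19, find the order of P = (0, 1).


Compute successive multiples of P until we hit O:
  1P = (0, 1)
  2P = (9, 10)
  3P = (11, 7)
  4P = (5, 17)
  5P = (6, 14)
  6P = (14, 13)
  7P = (10, 4)
  8P = (7, 14)
  ... (continuing to 18P)
  18P = O

ord(P) = 18


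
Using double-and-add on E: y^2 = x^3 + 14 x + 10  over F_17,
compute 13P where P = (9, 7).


k = 13 = 1101_2 (binary, LSB first: 1011)
Double-and-add from P = (9, 7):
  bit 0 = 1: acc = O + (9, 7) = (9, 7)
  bit 1 = 0: acc unchanged = (9, 7)
  bit 2 = 1: acc = (9, 7) + (1, 5) = (6, 15)
  bit 3 = 1: acc = (6, 15) + (15, 12) = (15, 5)

13P = (15, 5)


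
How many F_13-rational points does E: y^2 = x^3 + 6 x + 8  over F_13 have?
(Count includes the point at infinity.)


For each x in F_13, count y with y^2 = x^3 + 6 x + 8 mod 13:
  x = 3: RHS = 1, y in [1, 12]  -> 2 point(s)
  x = 6: RHS = 0, y in [0]  -> 1 point(s)
  x = 7: RHS = 3, y in [4, 9]  -> 2 point(s)
  x = 8: RHS = 9, y in [3, 10]  -> 2 point(s)
  x = 11: RHS = 1, y in [1, 12]  -> 2 point(s)
  x = 12: RHS = 1, y in [1, 12]  -> 2 point(s)
Affine points: 11. Add the point at infinity: total = 12.

#E(F_13) = 12


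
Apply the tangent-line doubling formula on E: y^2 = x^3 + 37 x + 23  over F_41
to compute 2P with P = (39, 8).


Doubling: s = (3 x1^2 + a) / (2 y1)
s = (3*39^2 + 37) / (2*8) mod 41 = 21
x3 = s^2 - 2 x1 mod 41 = 21^2 - 2*39 = 35
y3 = s (x1 - x3) - y1 mod 41 = 21 * (39 - 35) - 8 = 35

2P = (35, 35)


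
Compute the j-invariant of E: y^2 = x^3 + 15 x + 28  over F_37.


Delta = -16(4 a^3 + 27 b^2) mod 37 = 16
-1728 * (4 a)^3 = -1728 * (4*15)^3 mod 37 = 8
j = 8 * 16^(-1) mod 37 = 19

j = 19 (mod 37)


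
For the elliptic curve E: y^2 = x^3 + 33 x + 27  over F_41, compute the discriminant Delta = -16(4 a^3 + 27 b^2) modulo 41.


4 a^3 + 27 b^2 = 4*33^3 + 27*27^2 = 143748 + 19683 = 163431
Delta = -16 * (163431) = -2614896
Delta mod 41 = 2

Delta = 2 (mod 41)


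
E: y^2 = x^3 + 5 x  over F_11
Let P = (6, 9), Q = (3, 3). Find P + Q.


P != Q, so use the chord formula.
s = (y2 - y1) / (x2 - x1) = (5) / (8) mod 11 = 2
x3 = s^2 - x1 - x2 mod 11 = 2^2 - 6 - 3 = 6
y3 = s (x1 - x3) - y1 mod 11 = 2 * (6 - 6) - 9 = 2

P + Q = (6, 2)


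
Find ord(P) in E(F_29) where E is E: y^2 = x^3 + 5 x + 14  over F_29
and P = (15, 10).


Compute successive multiples of P until we hit O:
  1P = (15, 10)
  2P = (24, 3)
  3P = (6, 12)
  4P = (17, 13)
  5P = (21, 10)
  6P = (22, 19)
  7P = (12, 27)
  8P = (18, 7)
  ... (continuing to 30P)
  30P = O

ord(P) = 30


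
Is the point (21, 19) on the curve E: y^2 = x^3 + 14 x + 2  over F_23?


Check whether y^2 = x^3 + 14 x + 2 (mod 23) for (x, y) = (21, 19).
LHS: y^2 = 19^2 mod 23 = 16
RHS: x^3 + 14 x + 2 = 21^3 + 14*21 + 2 mod 23 = 12
LHS != RHS

No, not on the curve


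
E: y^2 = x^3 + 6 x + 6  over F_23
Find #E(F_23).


For each x in F_23, count y with y^2 = x^3 + 6 x + 6 mod 23:
  x = 0: RHS = 6, y in [11, 12]  -> 2 point(s)
  x = 1: RHS = 13, y in [6, 17]  -> 2 point(s)
  x = 2: RHS = 3, y in [7, 16]  -> 2 point(s)
  x = 4: RHS = 2, y in [5, 18]  -> 2 point(s)
  x = 5: RHS = 0, y in [0]  -> 1 point(s)
  x = 7: RHS = 0, y in [0]  -> 1 point(s)
  x = 10: RHS = 8, y in [10, 13]  -> 2 point(s)
  x = 11: RHS = 0, y in [0]  -> 1 point(s)
  x = 12: RHS = 12, y in [9, 14]  -> 2 point(s)
  x = 13: RHS = 4, y in [2, 21]  -> 2 point(s)
  x = 16: RHS = 12, y in [9, 14]  -> 2 point(s)
  x = 18: RHS = 12, y in [9, 14]  -> 2 point(s)
  x = 21: RHS = 9, y in [3, 20]  -> 2 point(s)
Affine points: 23. Add the point at infinity: total = 24.

#E(F_23) = 24


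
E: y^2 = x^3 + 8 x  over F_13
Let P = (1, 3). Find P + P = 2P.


Doubling: s = (3 x1^2 + a) / (2 y1)
s = (3*1^2 + 8) / (2*3) mod 13 = 4
x3 = s^2 - 2 x1 mod 13 = 4^2 - 2*1 = 1
y3 = s (x1 - x3) - y1 mod 13 = 4 * (1 - 1) - 3 = 10

2P = (1, 10)


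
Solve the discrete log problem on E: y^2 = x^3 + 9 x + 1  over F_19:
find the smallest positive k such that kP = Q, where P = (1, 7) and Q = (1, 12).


Enumerate multiples of P until we hit Q = (1, 12):
  1P = (1, 7)
  2P = (3, 13)
  3P = (5, 0)
  4P = (3, 6)
  5P = (1, 12)
Match found at i = 5.

k = 5


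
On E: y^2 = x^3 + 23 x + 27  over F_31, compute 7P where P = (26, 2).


k = 7 = 111_2 (binary, LSB first: 111)
Double-and-add from P = (26, 2):
  bit 0 = 1: acc = O + (26, 2) = (26, 2)
  bit 1 = 1: acc = (26, 2) + (29, 2) = (7, 29)
  bit 2 = 1: acc = (7, 29) + (5, 22) = (8, 14)

7P = (8, 14)


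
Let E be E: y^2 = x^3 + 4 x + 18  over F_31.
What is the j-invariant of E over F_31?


Delta = -16(4 a^3 + 27 b^2) mod 31 = 24
-1728 * (4 a)^3 = -1728 * (4*4)^3 mod 31 = 1
j = 1 * 24^(-1) mod 31 = 22

j = 22 (mod 31)


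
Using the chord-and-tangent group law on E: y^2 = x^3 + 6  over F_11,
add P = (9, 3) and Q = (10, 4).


P != Q, so use the chord formula.
s = (y2 - y1) / (x2 - x1) = (1) / (1) mod 11 = 1
x3 = s^2 - x1 - x2 mod 11 = 1^2 - 9 - 10 = 4
y3 = s (x1 - x3) - y1 mod 11 = 1 * (9 - 4) - 3 = 2

P + Q = (4, 2)


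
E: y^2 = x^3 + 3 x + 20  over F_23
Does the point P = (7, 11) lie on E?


Check whether y^2 = x^3 + 3 x + 20 (mod 23) for (x, y) = (7, 11).
LHS: y^2 = 11^2 mod 23 = 6
RHS: x^3 + 3 x + 20 = 7^3 + 3*7 + 20 mod 23 = 16
LHS != RHS

No, not on the curve


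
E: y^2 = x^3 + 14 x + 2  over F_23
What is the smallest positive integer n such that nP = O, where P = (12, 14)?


Compute successive multiples of P until we hit O:
  1P = (12, 14)
  2P = (5, 17)
  3P = (9, 11)
  4P = (3, 18)
  5P = (17, 1)
  6P = (21, 14)
  7P = (13, 9)
  8P = (0, 18)
  ... (continuing to 23P)
  23P = O

ord(P) = 23


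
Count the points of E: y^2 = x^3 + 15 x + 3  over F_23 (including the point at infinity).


For each x in F_23, count y with y^2 = x^3 + 15 x + 3 mod 23:
  x = 0: RHS = 3, y in [7, 16]  -> 2 point(s)
  x = 2: RHS = 18, y in [8, 15]  -> 2 point(s)
  x = 3: RHS = 6, y in [11, 12]  -> 2 point(s)
  x = 4: RHS = 12, y in [9, 14]  -> 2 point(s)
  x = 9: RHS = 16, y in [4, 19]  -> 2 point(s)
  x = 10: RHS = 3, y in [7, 16]  -> 2 point(s)
  x = 11: RHS = 4, y in [2, 21]  -> 2 point(s)
  x = 12: RHS = 2, y in [5, 18]  -> 2 point(s)
  x = 13: RHS = 3, y in [7, 16]  -> 2 point(s)
  x = 14: RHS = 13, y in [6, 17]  -> 2 point(s)
  x = 20: RHS = 0, y in [0]  -> 1 point(s)
Affine points: 21. Add the point at infinity: total = 22.

#E(F_23) = 22


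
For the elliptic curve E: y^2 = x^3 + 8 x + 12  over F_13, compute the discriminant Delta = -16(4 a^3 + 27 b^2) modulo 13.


4 a^3 + 27 b^2 = 4*8^3 + 27*12^2 = 2048 + 3888 = 5936
Delta = -16 * (5936) = -94976
Delta mod 13 = 2

Delta = 2 (mod 13)


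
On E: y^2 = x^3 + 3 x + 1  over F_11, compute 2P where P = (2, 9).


k = 2 = 10_2 (binary, LSB first: 01)
Double-and-add from P = (2, 9):
  bit 0 = 0: acc unchanged = O
  bit 1 = 1: acc = O + (8, 8) = (8, 8)

2P = (8, 8)


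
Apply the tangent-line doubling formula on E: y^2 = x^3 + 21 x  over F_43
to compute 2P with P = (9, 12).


Doubling: s = (3 x1^2 + a) / (2 y1)
s = (3*9^2 + 21) / (2*12) mod 43 = 11
x3 = s^2 - 2 x1 mod 43 = 11^2 - 2*9 = 17
y3 = s (x1 - x3) - y1 mod 43 = 11 * (9 - 17) - 12 = 29

2P = (17, 29)


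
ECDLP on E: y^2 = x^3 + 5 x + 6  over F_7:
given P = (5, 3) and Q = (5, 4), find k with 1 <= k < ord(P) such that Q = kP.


Enumerate multiples of P until we hit Q = (5, 4):
  1P = (5, 3)
  2P = (6, 0)
  3P = (5, 4)
Match found at i = 3.

k = 3


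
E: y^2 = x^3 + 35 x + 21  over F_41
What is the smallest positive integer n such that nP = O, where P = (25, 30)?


Compute successive multiples of P until we hit O:
  1P = (25, 30)
  2P = (1, 37)
  3P = (19, 40)
  4P = (18, 13)
  5P = (29, 13)
  6P = (23, 23)
  7P = (36, 34)
  8P = (13, 34)
  ... (continuing to 42P)
  42P = O

ord(P) = 42


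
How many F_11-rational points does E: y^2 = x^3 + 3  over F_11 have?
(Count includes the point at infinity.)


For each x in F_11, count y with y^2 = x^3 + 0 x + 3 mod 11:
  x = 0: RHS = 3, y in [5, 6]  -> 2 point(s)
  x = 1: RHS = 4, y in [2, 9]  -> 2 point(s)
  x = 2: RHS = 0, y in [0]  -> 1 point(s)
  x = 4: RHS = 1, y in [1, 10]  -> 2 point(s)
  x = 7: RHS = 5, y in [4, 7]  -> 2 point(s)
  x = 8: RHS = 9, y in [3, 8]  -> 2 point(s)
Affine points: 11. Add the point at infinity: total = 12.

#E(F_11) = 12


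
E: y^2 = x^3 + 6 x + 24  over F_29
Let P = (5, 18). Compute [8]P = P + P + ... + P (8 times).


k = 8 = 1000_2 (binary, LSB first: 0001)
Double-and-add from P = (5, 18):
  bit 0 = 0: acc unchanged = O
  bit 1 = 0: acc unchanged = O
  bit 2 = 0: acc unchanged = O
  bit 3 = 1: acc = O + (17, 15) = (17, 15)

8P = (17, 15)


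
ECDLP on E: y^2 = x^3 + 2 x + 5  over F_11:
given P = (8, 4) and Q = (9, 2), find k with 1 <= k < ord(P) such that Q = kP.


Enumerate multiples of P until we hit Q = (9, 2):
  1P = (8, 4)
  2P = (9, 2)
Match found at i = 2.

k = 2


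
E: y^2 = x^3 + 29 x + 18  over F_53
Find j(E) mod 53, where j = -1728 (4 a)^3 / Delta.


Delta = -16(4 a^3 + 27 b^2) mod 53 = 12
-1728 * (4 a)^3 = -1728 * (4*29)^3 mod 53 = 12
j = 12 * 12^(-1) mod 53 = 1

j = 1 (mod 53)


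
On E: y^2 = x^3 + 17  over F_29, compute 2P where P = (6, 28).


Doubling: s = (3 x1^2 + a) / (2 y1)
s = (3*6^2 + 0) / (2*28) mod 29 = 4
x3 = s^2 - 2 x1 mod 29 = 4^2 - 2*6 = 4
y3 = s (x1 - x3) - y1 mod 29 = 4 * (6 - 4) - 28 = 9

2P = (4, 9)


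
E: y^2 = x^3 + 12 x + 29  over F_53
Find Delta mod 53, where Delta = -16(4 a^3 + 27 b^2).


4 a^3 + 27 b^2 = 4*12^3 + 27*29^2 = 6912 + 22707 = 29619
Delta = -16 * (29619) = -473904
Delta mod 53 = 22

Delta = 22 (mod 53)


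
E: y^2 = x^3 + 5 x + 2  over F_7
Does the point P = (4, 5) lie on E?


Check whether y^2 = x^3 + 5 x + 2 (mod 7) for (x, y) = (4, 5).
LHS: y^2 = 5^2 mod 7 = 4
RHS: x^3 + 5 x + 2 = 4^3 + 5*4 + 2 mod 7 = 2
LHS != RHS

No, not on the curve


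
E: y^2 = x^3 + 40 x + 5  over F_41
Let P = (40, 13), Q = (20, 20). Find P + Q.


P != Q, so use the chord formula.
s = (y2 - y1) / (x2 - x1) = (7) / (21) mod 41 = 14
x3 = s^2 - x1 - x2 mod 41 = 14^2 - 40 - 20 = 13
y3 = s (x1 - x3) - y1 mod 41 = 14 * (40 - 13) - 13 = 37

P + Q = (13, 37)


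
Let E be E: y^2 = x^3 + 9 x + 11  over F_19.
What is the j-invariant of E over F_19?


Delta = -16(4 a^3 + 27 b^2) mod 19 = 5
-1728 * (4 a)^3 = -1728 * (4*9)^3 mod 19 = 11
j = 11 * 5^(-1) mod 19 = 6

j = 6 (mod 19)


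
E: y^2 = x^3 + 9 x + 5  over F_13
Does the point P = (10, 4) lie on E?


Check whether y^2 = x^3 + 9 x + 5 (mod 13) for (x, y) = (10, 4).
LHS: y^2 = 4^2 mod 13 = 3
RHS: x^3 + 9 x + 5 = 10^3 + 9*10 + 5 mod 13 = 3
LHS = RHS

Yes, on the curve


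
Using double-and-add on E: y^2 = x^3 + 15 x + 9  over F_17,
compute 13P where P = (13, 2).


k = 13 = 1101_2 (binary, LSB first: 1011)
Double-and-add from P = (13, 2):
  bit 0 = 1: acc = O + (13, 2) = (13, 2)
  bit 1 = 0: acc unchanged = (13, 2)
  bit 2 = 1: acc = (13, 2) + (2, 9) = (1, 12)
  bit 3 = 1: acc = (1, 12) + (11, 3) = (7, 7)

13P = (7, 7)


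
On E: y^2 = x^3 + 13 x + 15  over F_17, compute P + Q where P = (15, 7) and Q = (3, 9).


P != Q, so use the chord formula.
s = (y2 - y1) / (x2 - x1) = (2) / (5) mod 17 = 14
x3 = s^2 - x1 - x2 mod 17 = 14^2 - 15 - 3 = 8
y3 = s (x1 - x3) - y1 mod 17 = 14 * (15 - 8) - 7 = 6

P + Q = (8, 6)


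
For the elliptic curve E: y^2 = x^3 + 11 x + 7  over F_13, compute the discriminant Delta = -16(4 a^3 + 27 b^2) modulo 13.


4 a^3 + 27 b^2 = 4*11^3 + 27*7^2 = 5324 + 1323 = 6647
Delta = -16 * (6647) = -106352
Delta mod 13 = 1

Delta = 1 (mod 13)


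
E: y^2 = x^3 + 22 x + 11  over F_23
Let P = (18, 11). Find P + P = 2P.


Doubling: s = (3 x1^2 + a) / (2 y1)
s = (3*18^2 + 22) / (2*11) mod 23 = 18
x3 = s^2 - 2 x1 mod 23 = 18^2 - 2*18 = 12
y3 = s (x1 - x3) - y1 mod 23 = 18 * (18 - 12) - 11 = 5

2P = (12, 5)


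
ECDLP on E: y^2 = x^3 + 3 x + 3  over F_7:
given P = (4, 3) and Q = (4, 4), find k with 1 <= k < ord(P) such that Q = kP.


Enumerate multiples of P until we hit Q = (4, 4):
  1P = (4, 3)
  2P = (3, 2)
  3P = (1, 0)
  4P = (3, 5)
  5P = (4, 4)
Match found at i = 5.

k = 5


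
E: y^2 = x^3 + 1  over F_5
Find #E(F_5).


For each x in F_5, count y with y^2 = x^3 + 0 x + 1 mod 5:
  x = 0: RHS = 1, y in [1, 4]  -> 2 point(s)
  x = 2: RHS = 4, y in [2, 3]  -> 2 point(s)
  x = 4: RHS = 0, y in [0]  -> 1 point(s)
Affine points: 5. Add the point at infinity: total = 6.

#E(F_5) = 6


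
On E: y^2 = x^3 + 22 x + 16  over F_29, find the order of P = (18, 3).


Compute successive multiples of P until we hit O:
  1P = (18, 3)
  2P = (27, 14)
  3P = (17, 24)
  4P = (0, 25)
  5P = (15, 3)
  6P = (25, 26)
  7P = (11, 20)
  8P = (13, 18)
  ... (continuing to 37P)
  37P = O

ord(P) = 37


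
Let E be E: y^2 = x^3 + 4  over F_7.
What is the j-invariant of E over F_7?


Delta = -16(4 a^3 + 27 b^2) mod 7 = 4
-1728 * (4 a)^3 = -1728 * (4*0)^3 mod 7 = 0
j = 0 * 4^(-1) mod 7 = 0

j = 0 (mod 7)


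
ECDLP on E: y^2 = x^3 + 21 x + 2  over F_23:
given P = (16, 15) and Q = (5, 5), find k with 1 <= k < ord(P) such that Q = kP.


Enumerate multiples of P until we hit Q = (5, 5):
  1P = (16, 15)
  2P = (15, 9)
  3P = (5, 5)
Match found at i = 3.

k = 3


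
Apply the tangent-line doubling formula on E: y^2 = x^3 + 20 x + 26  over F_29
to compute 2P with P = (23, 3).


Doubling: s = (3 x1^2 + a) / (2 y1)
s = (3*23^2 + 20) / (2*3) mod 29 = 2
x3 = s^2 - 2 x1 mod 29 = 2^2 - 2*23 = 16
y3 = s (x1 - x3) - y1 mod 29 = 2 * (23 - 16) - 3 = 11

2P = (16, 11)


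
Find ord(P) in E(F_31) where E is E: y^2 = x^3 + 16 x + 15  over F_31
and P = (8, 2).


Compute successive multiples of P until we hit O:
  1P = (8, 2)
  2P = (22, 14)
  3P = (3, 20)
  4P = (28, 8)
  5P = (14, 21)
  6P = (13, 8)
  7P = (4, 9)
  8P = (24, 26)
  ... (continuing to 29P)
  29P = O

ord(P) = 29
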